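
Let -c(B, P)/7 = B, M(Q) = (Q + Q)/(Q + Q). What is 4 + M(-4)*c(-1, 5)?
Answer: 11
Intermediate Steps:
M(Q) = 1 (M(Q) = (2*Q)/((2*Q)) = (2*Q)*(1/(2*Q)) = 1)
c(B, P) = -7*B
4 + M(-4)*c(-1, 5) = 4 + 1*(-7*(-1)) = 4 + 1*7 = 4 + 7 = 11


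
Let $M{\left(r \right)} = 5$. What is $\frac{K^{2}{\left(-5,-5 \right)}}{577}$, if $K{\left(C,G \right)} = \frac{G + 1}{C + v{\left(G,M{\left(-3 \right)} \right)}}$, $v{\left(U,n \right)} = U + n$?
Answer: $\frac{16}{14425} \approx 0.0011092$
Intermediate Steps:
$K{\left(C,G \right)} = \frac{1 + G}{5 + C + G}$ ($K{\left(C,G \right)} = \frac{G + 1}{C + \left(G + 5\right)} = \frac{1 + G}{C + \left(5 + G\right)} = \frac{1 + G}{5 + C + G}$)
$\frac{K^{2}{\left(-5,-5 \right)}}{577} = \frac{\left(\frac{1 - 5}{5 - 5 - 5}\right)^{2}}{577} = \left(\frac{1}{-5} \left(-4\right)\right)^{2} \cdot \frac{1}{577} = \left(\left(- \frac{1}{5}\right) \left(-4\right)\right)^{2} \cdot \frac{1}{577} = \left(\frac{4}{5}\right)^{2} \cdot \frac{1}{577} = \frac{16}{25} \cdot \frac{1}{577} = \frac{16}{14425}$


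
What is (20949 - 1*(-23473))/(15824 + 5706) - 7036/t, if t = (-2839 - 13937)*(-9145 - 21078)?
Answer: 2815342188647/1364520395430 ≈ 2.0632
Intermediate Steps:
t = 507021048 (t = -16776*(-30223) = 507021048)
(20949 - 1*(-23473))/(15824 + 5706) - 7036/t = (20949 - 1*(-23473))/(15824 + 5706) - 7036/507021048 = (20949 + 23473)/21530 - 7036*1/507021048 = 44422*(1/21530) - 1759/126755262 = 22211/10765 - 1759/126755262 = 2815342188647/1364520395430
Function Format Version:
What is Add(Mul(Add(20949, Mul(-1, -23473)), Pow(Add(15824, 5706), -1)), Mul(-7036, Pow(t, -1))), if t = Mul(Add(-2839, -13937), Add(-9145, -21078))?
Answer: Rational(2815342188647, 1364520395430) ≈ 2.0632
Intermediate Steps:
t = 507021048 (t = Mul(-16776, -30223) = 507021048)
Add(Mul(Add(20949, Mul(-1, -23473)), Pow(Add(15824, 5706), -1)), Mul(-7036, Pow(t, -1))) = Add(Mul(Add(20949, Mul(-1, -23473)), Pow(Add(15824, 5706), -1)), Mul(-7036, Pow(507021048, -1))) = Add(Mul(Add(20949, 23473), Pow(21530, -1)), Mul(-7036, Rational(1, 507021048))) = Add(Mul(44422, Rational(1, 21530)), Rational(-1759, 126755262)) = Add(Rational(22211, 10765), Rational(-1759, 126755262)) = Rational(2815342188647, 1364520395430)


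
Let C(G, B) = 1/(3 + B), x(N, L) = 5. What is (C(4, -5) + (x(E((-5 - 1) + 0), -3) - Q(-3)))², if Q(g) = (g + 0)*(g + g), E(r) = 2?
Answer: 729/4 ≈ 182.25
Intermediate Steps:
Q(g) = 2*g² (Q(g) = g*(2*g) = 2*g²)
(C(4, -5) + (x(E((-5 - 1) + 0), -3) - Q(-3)))² = (1/(3 - 5) + (5 - 2*(-3)²))² = (1/(-2) + (5 - 2*9))² = (-½ + (5 - 1*18))² = (-½ + (5 - 18))² = (-½ - 13)² = (-27/2)² = 729/4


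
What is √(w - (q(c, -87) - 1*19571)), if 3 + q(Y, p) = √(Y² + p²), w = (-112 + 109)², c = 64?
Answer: √(19583 - √11665) ≈ 139.55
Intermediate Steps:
w = 9 (w = (-3)² = 9)
q(Y, p) = -3 + √(Y² + p²)
√(w - (q(c, -87) - 1*19571)) = √(9 - ((-3 + √(64² + (-87)²)) - 1*19571)) = √(9 - ((-3 + √(4096 + 7569)) - 19571)) = √(9 - ((-3 + √11665) - 19571)) = √(9 - (-19574 + √11665)) = √(9 + (19574 - √11665)) = √(19583 - √11665)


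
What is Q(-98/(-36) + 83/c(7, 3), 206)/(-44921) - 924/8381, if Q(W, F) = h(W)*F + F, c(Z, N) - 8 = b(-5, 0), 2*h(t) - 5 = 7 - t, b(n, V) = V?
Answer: -104986727/934716168 ≈ -0.11232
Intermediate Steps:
h(t) = 6 - t/2 (h(t) = 5/2 + (7 - t)/2 = 5/2 + (7/2 - t/2) = 6 - t/2)
c(Z, N) = 8 (c(Z, N) = 8 + 0 = 8)
Q(W, F) = F + F*(6 - W/2) (Q(W, F) = (6 - W/2)*F + F = F*(6 - W/2) + F = F + F*(6 - W/2))
Q(-98/(-36) + 83/c(7, 3), 206)/(-44921) - 924/8381 = ((½)*206*(14 - (-98/(-36) + 83/8)))/(-44921) - 924/8381 = ((½)*206*(14 - (-98*(-1/36) + 83*(⅛))))*(-1/44921) - 924*1/8381 = ((½)*206*(14 - (49/18 + 83/8)))*(-1/44921) - 924/8381 = ((½)*206*(14 - 1*943/72))*(-1/44921) - 924/8381 = ((½)*206*(14 - 943/72))*(-1/44921) - 924/8381 = ((½)*206*(65/72))*(-1/44921) - 924/8381 = (6695/72)*(-1/44921) - 924/8381 = -6695/3234312 - 924/8381 = -104986727/934716168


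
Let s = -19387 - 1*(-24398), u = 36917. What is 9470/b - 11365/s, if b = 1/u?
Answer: 1751865582525/5011 ≈ 3.4960e+8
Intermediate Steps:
b = 1/36917 ≈ 2.7088e-5
s = 5011 (s = -19387 + 24398 = 5011)
9470/b - 11365/s = 9470/(1/36917) - 11365/5011 = 9470*36917 - 11365*1/5011 = 349603990 - 11365/5011 = 1751865582525/5011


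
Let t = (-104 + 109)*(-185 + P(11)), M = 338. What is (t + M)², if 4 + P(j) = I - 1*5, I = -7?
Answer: 444889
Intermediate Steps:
P(j) = -16 (P(j) = -4 + (-7 - 1*5) = -4 + (-7 - 5) = -4 - 12 = -16)
t = -1005 (t = (-104 + 109)*(-185 - 16) = 5*(-201) = -1005)
(t + M)² = (-1005 + 338)² = (-667)² = 444889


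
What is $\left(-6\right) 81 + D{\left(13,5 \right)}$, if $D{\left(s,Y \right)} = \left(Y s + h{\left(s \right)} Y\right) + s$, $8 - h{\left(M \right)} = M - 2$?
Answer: $-423$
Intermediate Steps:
$h{\left(M \right)} = 10 - M$ ($h{\left(M \right)} = 8 - \left(M - 2\right) = 8 - \left(-2 + M\right) = 10 - M$)
$D{\left(s,Y \right)} = s + Y s + Y \left(10 - s\right)$ ($D{\left(s,Y \right)} = \left(Y s + \left(10 - s\right) Y\right) + s = \left(Y s + Y \left(10 - s\right)\right) + s = s + Y s + Y \left(10 - s\right)$)
$\left(-6\right) 81 + D{\left(13,5 \right)} = \left(-6\right) 81 + \left(13 + 10 \cdot 5\right) = -486 + \left(13 + 50\right) = -486 + 63 = -423$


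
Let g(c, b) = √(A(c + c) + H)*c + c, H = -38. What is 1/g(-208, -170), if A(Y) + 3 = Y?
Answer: I/(208*(√457 - I)) ≈ -1.0497e-5 + 0.0002244*I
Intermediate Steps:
A(Y) = -3 + Y
g(c, b) = c + c*√(-41 + 2*c) (g(c, b) = √((-3 + (c + c)) - 38)*c + c = √((-3 + 2*c) - 38)*c + c = √(-41 + 2*c)*c + c = c*√(-41 + 2*c) + c = c + c*√(-41 + 2*c))
1/g(-208, -170) = 1/(-208*(1 + √(-41 + 2*(-208)))) = 1/(-208*(1 + √(-41 - 416))) = 1/(-208*(1 + √(-457))) = 1/(-208*(1 + I*√457)) = 1/(-208 - 208*I*√457)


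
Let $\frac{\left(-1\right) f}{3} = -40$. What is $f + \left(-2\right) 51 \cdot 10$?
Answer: $-900$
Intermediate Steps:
$f = 120$ ($f = \left(-3\right) \left(-40\right) = 120$)
$f + \left(-2\right) 51 \cdot 10 = 120 + \left(-2\right) 51 \cdot 10 = 120 - 1020 = -900$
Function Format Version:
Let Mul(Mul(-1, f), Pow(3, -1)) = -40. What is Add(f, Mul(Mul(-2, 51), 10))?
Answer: -900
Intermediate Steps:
f = 120 (f = Mul(-3, -40) = 120)
Add(f, Mul(Mul(-2, 51), 10)) = Add(120, Mul(Mul(-2, 51), 10)) = Add(120, Mul(-102, 10)) = Add(120, -1020) = -900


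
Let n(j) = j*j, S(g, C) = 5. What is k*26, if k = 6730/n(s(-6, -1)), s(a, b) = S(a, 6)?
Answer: 34996/5 ≈ 6999.2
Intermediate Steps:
s(a, b) = 5
n(j) = j²
k = 1346/5 (k = 6730/(5²) = 6730/25 = 6730*(1/25) = 1346/5 ≈ 269.20)
k*26 = (1346/5)*26 = 34996/5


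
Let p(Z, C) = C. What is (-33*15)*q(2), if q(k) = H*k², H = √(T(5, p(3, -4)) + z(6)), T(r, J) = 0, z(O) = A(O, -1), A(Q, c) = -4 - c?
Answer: -1980*I*√3 ≈ -3429.5*I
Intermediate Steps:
z(O) = -3 (z(O) = -4 - 1*(-1) = -4 + 1 = -3)
H = I*√3 (H = √(0 - 3) = √(-3) = I*√3 ≈ 1.732*I)
q(k) = I*√3*k² (q(k) = (I*√3)*k² = I*√3*k²)
(-33*15)*q(2) = (-33*15)*(I*√3*2²) = -495*I*√3*4 = -1980*I*√3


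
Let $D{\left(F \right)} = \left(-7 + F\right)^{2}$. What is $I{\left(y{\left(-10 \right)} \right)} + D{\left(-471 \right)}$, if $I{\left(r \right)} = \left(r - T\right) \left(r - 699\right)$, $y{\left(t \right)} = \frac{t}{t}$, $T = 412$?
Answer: $515362$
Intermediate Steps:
$y{\left(t \right)} = 1$
$I{\left(r \right)} = \left(-699 + r\right) \left(-412 + r\right)$ ($I{\left(r \right)} = \left(r - 412\right) \left(r - 699\right) = \left(r - 412\right) \left(-699 + r\right) = \left(-412 + r\right) \left(-699 + r\right) = \left(-699 + r\right) \left(-412 + r\right)$)
$I{\left(y{\left(-10 \right)} \right)} + D{\left(-471 \right)} = \left(287988 + 1^{2} - 1111\right) + \left(-7 - 471\right)^{2} = \left(287988 + 1 - 1111\right) + \left(-478\right)^{2} = 286878 + 228484 = 515362$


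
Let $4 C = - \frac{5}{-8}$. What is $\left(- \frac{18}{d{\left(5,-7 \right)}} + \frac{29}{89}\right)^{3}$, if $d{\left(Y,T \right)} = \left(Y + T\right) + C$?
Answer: $\frac{148666424359375}{144785828251} \approx 1026.8$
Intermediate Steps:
$C = \frac{5}{32}$ ($C = \frac{\left(-5\right) \frac{1}{-8}}{4} = \frac{\left(-5\right) \left(- \frac{1}{8}\right)}{4} = \frac{1}{4} \cdot \frac{5}{8} = \frac{5}{32} \approx 0.15625$)
$d{\left(Y,T \right)} = \frac{5}{32} + T + Y$ ($d{\left(Y,T \right)} = \left(Y + T\right) + \frac{5}{32} = \left(T + Y\right) + \frac{5}{32} = \frac{5}{32} + T + Y$)
$\left(- \frac{18}{d{\left(5,-7 \right)}} + \frac{29}{89}\right)^{3} = \left(- \frac{18}{\frac{5}{32} - 7 + 5} + \frac{29}{89}\right)^{3} = \left(- \frac{18}{- \frac{59}{32}} + 29 \cdot \frac{1}{89}\right)^{3} = \left(\left(-18\right) \left(- \frac{32}{59}\right) + \frac{29}{89}\right)^{3} = \left(\frac{576}{59} + \frac{29}{89}\right)^{3} = \left(\frac{52975}{5251}\right)^{3} = \frac{148666424359375}{144785828251}$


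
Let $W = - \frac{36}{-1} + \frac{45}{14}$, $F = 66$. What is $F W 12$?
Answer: $\frac{217404}{7} \approx 31058.0$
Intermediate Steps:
$W = \frac{549}{14}$ ($W = \left(-36\right) \left(-1\right) + 45 \cdot \frac{1}{14} = 36 + \frac{45}{14} = \frac{549}{14} \approx 39.214$)
$F W 12 = 66 \cdot \frac{549}{14} \cdot 12 = \frac{18117}{7} \cdot 12 = \frac{217404}{7}$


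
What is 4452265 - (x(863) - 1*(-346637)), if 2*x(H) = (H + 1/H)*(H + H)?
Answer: 3360858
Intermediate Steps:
x(H) = H*(H + 1/H) (x(H) = ((H + 1/H)*(H + H))/2 = ((H + 1/H)*(2*H))/2 = (2*H*(H + 1/H))/2 = H*(H + 1/H))
4452265 - (x(863) - 1*(-346637)) = 4452265 - ((1 + 863²) - 1*(-346637)) = 4452265 - ((1 + 744769) + 346637) = 4452265 - (744770 + 346637) = 4452265 - 1*1091407 = 4452265 - 1091407 = 3360858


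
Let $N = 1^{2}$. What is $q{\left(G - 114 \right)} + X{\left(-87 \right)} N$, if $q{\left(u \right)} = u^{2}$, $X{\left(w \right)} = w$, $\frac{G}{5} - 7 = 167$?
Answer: $571449$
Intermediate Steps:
$G = 870$ ($G = 35 + 5 \cdot 167 = 35 + 835 = 870$)
$N = 1$
$q{\left(G - 114 \right)} + X{\left(-87 \right)} N = \left(870 - 114\right)^{2} - 87 = 756^{2} - 87 = 571536 - 87 = 571449$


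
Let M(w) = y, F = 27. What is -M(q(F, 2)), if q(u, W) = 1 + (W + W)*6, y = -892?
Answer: 892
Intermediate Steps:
q(u, W) = 1 + 12*W (q(u, W) = 1 + (2*W)*6 = 1 + 12*W)
M(w) = -892
-M(q(F, 2)) = -1*(-892) = 892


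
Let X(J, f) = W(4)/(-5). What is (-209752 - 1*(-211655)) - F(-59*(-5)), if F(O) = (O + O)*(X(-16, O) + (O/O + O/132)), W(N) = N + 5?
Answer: 69725/66 ≈ 1056.4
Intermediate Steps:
W(N) = 5 + N
X(J, f) = -9/5 (X(J, f) = (5 + 4)/(-5) = 9*(-⅕) = -9/5)
F(O) = 2*O*(-⅘ + O/132) (F(O) = (O + O)*(-9/5 + (O/O + O/132)) = (2*O)*(-9/5 + (1 + O*(1/132))) = (2*O)*(-9/5 + (1 + O/132)) = (2*O)*(-⅘ + O/132) = 2*O*(-⅘ + O/132))
(-209752 - 1*(-211655)) - F(-59*(-5)) = (-209752 - 1*(-211655)) - (-59*(-5))*(-528 + 5*(-59*(-5)))/330 = (-209752 + 211655) - 295*(-528 + 5*295)/330 = 1903 - 295*(-528 + 1475)/330 = 1903 - 295*947/330 = 1903 - 1*55873/66 = 1903 - 55873/66 = 69725/66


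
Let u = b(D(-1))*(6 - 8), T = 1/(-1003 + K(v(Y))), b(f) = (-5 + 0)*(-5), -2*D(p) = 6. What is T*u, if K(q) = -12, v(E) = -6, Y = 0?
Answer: 10/203 ≈ 0.049261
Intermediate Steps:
D(p) = -3 (D(p) = -½*6 = -3)
b(f) = 25 (b(f) = -5*(-5) = 25)
T = -1/1015 (T = 1/(-1003 - 12) = 1/(-1015) = -1/1015 ≈ -0.00098522)
u = -50 (u = 25*(6 - 8) = 25*(-2) = -50)
T*u = -1/1015*(-50) = 10/203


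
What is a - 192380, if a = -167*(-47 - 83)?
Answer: -170670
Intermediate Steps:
a = 21710 (a = -167*(-130) = 21710)
a - 192380 = 21710 - 192380 = -170670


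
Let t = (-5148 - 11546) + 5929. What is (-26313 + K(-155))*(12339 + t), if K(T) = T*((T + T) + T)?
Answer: 72029388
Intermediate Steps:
t = -10765 (t = -16694 + 5929 = -10765)
K(T) = 3*T² (K(T) = T*(2*T + T) = T*(3*T) = 3*T²)
(-26313 + K(-155))*(12339 + t) = (-26313 + 3*(-155)²)*(12339 - 10765) = (-26313 + 3*24025)*1574 = (-26313 + 72075)*1574 = 45762*1574 = 72029388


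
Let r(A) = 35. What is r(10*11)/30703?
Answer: 35/30703 ≈ 0.0011400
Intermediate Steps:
r(10*11)/30703 = 35/30703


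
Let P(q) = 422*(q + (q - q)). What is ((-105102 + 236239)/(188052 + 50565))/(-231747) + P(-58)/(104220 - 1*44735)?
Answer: -1353500590636369/3289447565382015 ≈ -0.41147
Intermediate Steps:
P(q) = 422*q (P(q) = 422*(q + 0) = 422*q)
((-105102 + 236239)/(188052 + 50565))/(-231747) + P(-58)/(104220 - 1*44735) = ((-105102 + 236239)/(188052 + 50565))/(-231747) + (422*(-58))/(104220 - 1*44735) = (131137/238617)*(-1/231747) - 24476/(104220 - 44735) = (131137*(1/238617))*(-1/231747) - 24476/59485 = (131137/238617)*(-1/231747) - 24476*1/59485 = -131137/55298773899 - 24476/59485 = -1353500590636369/3289447565382015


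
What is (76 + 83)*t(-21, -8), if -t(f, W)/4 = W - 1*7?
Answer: 9540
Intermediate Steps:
t(f, W) = 28 - 4*W (t(f, W) = -4*(W - 1*7) = -4*(W - 7) = -4*(-7 + W) = 28 - 4*W)
(76 + 83)*t(-21, -8) = (76 + 83)*(28 - 4*(-8)) = 159*(28 + 32) = 159*60 = 9540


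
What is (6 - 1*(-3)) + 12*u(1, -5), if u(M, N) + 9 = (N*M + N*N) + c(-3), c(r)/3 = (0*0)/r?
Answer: 141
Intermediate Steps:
c(r) = 0 (c(r) = 3*((0*0)/r) = 3*(0/r) = 3*0 = 0)
u(M, N) = -9 + N² + M*N (u(M, N) = -9 + ((N*M + N*N) + 0) = -9 + ((M*N + N²) + 0) = -9 + ((N² + M*N) + 0) = -9 + (N² + M*N) = -9 + N² + M*N)
(6 - 1*(-3)) + 12*u(1, -5) = (6 - 1*(-3)) + 12*(-9 + (-5)² + 1*(-5)) = (6 + 3) + 12*(-9 + 25 - 5) = 9 + 12*11 = 9 + 132 = 141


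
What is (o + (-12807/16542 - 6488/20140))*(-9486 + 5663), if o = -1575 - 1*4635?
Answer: 219744263608643/9254330 ≈ 2.3745e+7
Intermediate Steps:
o = -6210 (o = -1575 - 4635 = -6210)
(o + (-12807/16542 - 6488/20140))*(-9486 + 5663) = (-6210 + (-12807/16542 - 6488/20140))*(-9486 + 5663) = (-6210 + (-12807*1/16542 - 6488*1/20140))*(-3823) = (-6210 + (-1423/1838 - 1622/5035))*(-3823) = (-6210 - 10146041/9254330)*(-3823) = -57479535341/9254330*(-3823) = 219744263608643/9254330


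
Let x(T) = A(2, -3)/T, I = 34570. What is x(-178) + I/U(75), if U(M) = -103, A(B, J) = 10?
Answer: -3077245/9167 ≈ -335.69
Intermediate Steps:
x(T) = 10/T
x(-178) + I/U(75) = 10/(-178) + 34570/(-103) = 10*(-1/178) + 34570*(-1/103) = -5/89 - 34570/103 = -3077245/9167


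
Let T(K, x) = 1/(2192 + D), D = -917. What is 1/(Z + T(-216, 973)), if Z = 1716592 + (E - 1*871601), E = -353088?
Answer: 1275/627176326 ≈ 2.0329e-6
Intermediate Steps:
T(K, x) = 1/1275 (T(K, x) = 1/(2192 - 917) = 1/1275)
Z = 491903 (Z = 1716592 + (-353088 - 1*871601) = 1716592 + (-353088 - 871601) = 1716592 - 1224689 = 491903)
1/(Z + T(-216, 973)) = 1/(491903 + 1/1275) = 1/(627176326/1275) = 1275/627176326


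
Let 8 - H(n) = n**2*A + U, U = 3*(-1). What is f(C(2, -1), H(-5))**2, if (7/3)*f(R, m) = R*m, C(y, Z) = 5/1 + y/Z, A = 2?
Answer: 123201/49 ≈ 2514.3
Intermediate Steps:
U = -3
C(y, Z) = 5 + y/Z (C(y, Z) = 5*1 + y/Z = 5 + y/Z)
H(n) = 11 - 2*n**2 (H(n) = 8 - (n**2*2 - 3) = 8 - (2*n**2 - 3) = 8 - (-3 + 2*n**2) = 8 + (3 - 2*n**2) = 11 - 2*n**2)
f(R, m) = 3*R*m/7 (f(R, m) = 3*(R*m)/7 = 3*R*m/7)
f(C(2, -1), H(-5))**2 = (3*(5 + 2/(-1))*(11 - 2*(-5)**2)/7)**2 = (3*(5 + 2*(-1))*(11 - 2*25)/7)**2 = (3*(5 - 2)*(11 - 50)/7)**2 = ((3/7)*3*(-39))**2 = (-351/7)**2 = 123201/49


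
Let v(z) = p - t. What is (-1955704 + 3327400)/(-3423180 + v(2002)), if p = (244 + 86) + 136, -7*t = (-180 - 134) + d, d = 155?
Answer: -9601872/23959157 ≈ -0.40076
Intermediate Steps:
t = 159/7 (t = -((-180 - 134) + 155)/7 = -(-314 + 155)/7 = -⅐*(-159) = 159/7 ≈ 22.714)
p = 466 (p = 330 + 136 = 466)
v(z) = 3103/7 (v(z) = 466 - 1*159/7 = 466 - 159/7 = 3103/7)
(-1955704 + 3327400)/(-3423180 + v(2002)) = (-1955704 + 3327400)/(-3423180 + 3103/7) = 1371696/(-23959157/7) = 1371696*(-7/23959157) = -9601872/23959157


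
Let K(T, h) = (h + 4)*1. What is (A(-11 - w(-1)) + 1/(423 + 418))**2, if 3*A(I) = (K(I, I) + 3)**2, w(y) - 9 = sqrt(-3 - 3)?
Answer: 15923839660/6365529 + 7128472*I*sqrt(6)/7569 ≈ 2501.6 + 2306.9*I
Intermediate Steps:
w(y) = 9 + I*sqrt(6) (w(y) = 9 + sqrt(-3 - 3) = 9 + sqrt(-6) = 9 + I*sqrt(6))
K(T, h) = 4 + h (K(T, h) = (4 + h)*1 = 4 + h)
A(I) = (7 + I)**2/3 (A(I) = ((4 + I) + 3)**2/3 = (7 + I)**2/3)
(A(-11 - w(-1)) + 1/(423 + 418))**2 = ((7 + (-11 - (9 + I*sqrt(6))))**2/3 + 1/(423 + 418))**2 = ((7 + (-11 + (-9 - I*sqrt(6))))**2/3 + 1/841)**2 = ((7 + (-20 - I*sqrt(6)))**2/3 + 1/841)**2 = ((-13 - I*sqrt(6))**2/3 + 1/841)**2 = (1/841 + (-13 - I*sqrt(6))**2/3)**2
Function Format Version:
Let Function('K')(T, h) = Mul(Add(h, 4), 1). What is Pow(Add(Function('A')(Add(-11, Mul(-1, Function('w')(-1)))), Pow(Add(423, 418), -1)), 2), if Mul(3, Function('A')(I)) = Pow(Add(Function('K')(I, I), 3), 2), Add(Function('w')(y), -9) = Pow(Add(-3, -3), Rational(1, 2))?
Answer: Add(Rational(15923839660, 6365529), Mul(Rational(7128472, 7569), I, Pow(6, Rational(1, 2)))) ≈ Add(2501.6, Mul(2306.9, I))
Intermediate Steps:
Function('w')(y) = Add(9, Mul(I, Pow(6, Rational(1, 2)))) (Function('w')(y) = Add(9, Pow(Add(-3, -3), Rational(1, 2))) = Add(9, Pow(-6, Rational(1, 2))) = Add(9, Mul(I, Pow(6, Rational(1, 2)))))
Function('K')(T, h) = Add(4, h) (Function('K')(T, h) = Mul(Add(4, h), 1) = Add(4, h))
Function('A')(I) = Mul(Rational(1, 3), Pow(Add(7, I), 2)) (Function('A')(I) = Mul(Rational(1, 3), Pow(Add(Add(4, I), 3), 2)) = Mul(Rational(1, 3), Pow(Add(7, I), 2)))
Pow(Add(Function('A')(Add(-11, Mul(-1, Function('w')(-1)))), Pow(Add(423, 418), -1)), 2) = Pow(Add(Mul(Rational(1, 3), Pow(Add(7, Add(-11, Mul(-1, Add(9, Mul(I, Pow(6, Rational(1, 2))))))), 2)), Pow(Add(423, 418), -1)), 2) = Pow(Add(Mul(Rational(1, 3), Pow(Add(7, Add(-11, Add(-9, Mul(-1, I, Pow(6, Rational(1, 2)))))), 2)), Pow(841, -1)), 2) = Pow(Add(Mul(Rational(1, 3), Pow(Add(7, Add(-20, Mul(-1, I, Pow(6, Rational(1, 2))))), 2)), Rational(1, 841)), 2) = Pow(Add(Mul(Rational(1, 3), Pow(Add(-13, Mul(-1, I, Pow(6, Rational(1, 2)))), 2)), Rational(1, 841)), 2) = Pow(Add(Rational(1, 841), Mul(Rational(1, 3), Pow(Add(-13, Mul(-1, I, Pow(6, Rational(1, 2)))), 2))), 2)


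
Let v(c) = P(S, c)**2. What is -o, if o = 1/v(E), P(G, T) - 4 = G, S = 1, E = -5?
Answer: -1/25 ≈ -0.040000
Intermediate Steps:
P(G, T) = 4 + G
v(c) = 25 (v(c) = (4 + 1)**2 = 5**2 = 25)
o = 1/25 ≈ 0.040000
-o = -1*1/25 = -1/25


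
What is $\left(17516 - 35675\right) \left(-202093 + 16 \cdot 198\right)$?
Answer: $3612279075$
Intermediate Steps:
$\left(17516 - 35675\right) \left(-202093 + 16 \cdot 198\right) = - 18159 \left(-202093 + 3168\right) = \left(-18159\right) \left(-198925\right) = 3612279075$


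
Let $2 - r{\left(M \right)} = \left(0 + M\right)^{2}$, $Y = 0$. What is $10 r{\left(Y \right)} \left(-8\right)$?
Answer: $-160$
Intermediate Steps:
$r{\left(M \right)} = 2 - M^{2}$ ($r{\left(M \right)} = 2 - \left(0 + M\right)^{2} = 2 - M^{2}$)
$10 r{\left(Y \right)} \left(-8\right) = 10 \left(2 - 0^{2}\right) \left(-8\right) = 10 \left(2 - 0\right) \left(-8\right) = 10 \left(2 + 0\right) \left(-8\right) = 10 \cdot 2 \left(-8\right) = 20 \left(-8\right) = -160$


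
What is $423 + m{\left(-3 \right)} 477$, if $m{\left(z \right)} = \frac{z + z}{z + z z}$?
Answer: $-54$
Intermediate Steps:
$m{\left(z \right)} = \frac{2 z}{z + z^{2}}$
$423 + m{\left(-3 \right)} 477 = 423 + \frac{2}{1 - 3} \cdot 477 = 423 + \frac{2}{-2} \cdot 477 = 423 + 2 \left(- \frac{1}{2}\right) 477 = 423 - 477 = -54$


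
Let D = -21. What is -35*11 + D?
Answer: -406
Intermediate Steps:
-35*11 + D = -35*11 - 21 = -385 - 21 = -406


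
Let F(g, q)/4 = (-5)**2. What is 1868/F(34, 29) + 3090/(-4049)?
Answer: 1813633/101225 ≈ 17.917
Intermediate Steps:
F(g, q) = 100 (F(g, q) = 4*(-5)**2 = 4*25 = 100)
1868/F(34, 29) + 3090/(-4049) = 1868/100 + 3090/(-4049) = 1868*(1/100) + 3090*(-1/4049) = 467/25 - 3090/4049 = 1813633/101225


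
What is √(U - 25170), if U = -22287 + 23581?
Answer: 2*I*√5969 ≈ 154.52*I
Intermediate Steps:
U = 1294
√(U - 25170) = √(1294 - 25170) = √(-23876) = 2*I*√5969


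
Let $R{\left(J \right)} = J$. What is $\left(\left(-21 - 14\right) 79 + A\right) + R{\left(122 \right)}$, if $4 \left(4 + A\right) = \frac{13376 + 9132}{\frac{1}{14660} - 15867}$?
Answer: $- \frac{615801741513}{232610219} \approx -2647.4$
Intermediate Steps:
$A = - \frac{1012932696}{232610219}$ ($A = -4 + \frac{\left(13376 + 9132\right) \frac{1}{\frac{1}{14660} - 15867}}{4} = -4 + \frac{22508 \frac{1}{\frac{1}{14660} - 15867}}{4} = -4 + \frac{22508 \frac{1}{- \frac{232610219}{14660}}}{4} = -4 + \frac{22508 \left(- \frac{14660}{232610219}\right)}{4} = -4 + \frac{1}{4} \left(- \frac{329967280}{232610219}\right) = -4 - \frac{82491820}{232610219} = - \frac{1012932696}{232610219} \approx -4.3546$)
$\left(\left(-21 - 14\right) 79 + A\right) + R{\left(122 \right)} = \left(\left(-21 - 14\right) 79 - \frac{1012932696}{232610219}\right) + 122 = \left(\left(-35\right) 79 - \frac{1012932696}{232610219}\right) + 122 = \left(-2765 - \frac{1012932696}{232610219}\right) + 122 = - \frac{644180188231}{232610219} + 122 = - \frac{615801741513}{232610219}$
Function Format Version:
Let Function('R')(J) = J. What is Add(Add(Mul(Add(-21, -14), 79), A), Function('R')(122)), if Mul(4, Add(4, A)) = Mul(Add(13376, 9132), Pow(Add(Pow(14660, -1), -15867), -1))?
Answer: Rational(-615801741513, 232610219) ≈ -2647.4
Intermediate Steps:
A = Rational(-1012932696, 232610219) (A = Add(-4, Mul(Rational(1, 4), Mul(Add(13376, 9132), Pow(Add(Pow(14660, -1), -15867), -1)))) = Add(-4, Mul(Rational(1, 4), Mul(22508, Pow(Add(Rational(1, 14660), -15867), -1)))) = Add(-4, Mul(Rational(1, 4), Mul(22508, Pow(Rational(-232610219, 14660), -1)))) = Add(-4, Mul(Rational(1, 4), Mul(22508, Rational(-14660, 232610219)))) = Add(-4, Mul(Rational(1, 4), Rational(-329967280, 232610219))) = Add(-4, Rational(-82491820, 232610219)) = Rational(-1012932696, 232610219) ≈ -4.3546)
Add(Add(Mul(Add(-21, -14), 79), A), Function('R')(122)) = Add(Add(Mul(Add(-21, -14), 79), Rational(-1012932696, 232610219)), 122) = Add(Add(Mul(-35, 79), Rational(-1012932696, 232610219)), 122) = Add(Add(-2765, Rational(-1012932696, 232610219)), 122) = Add(Rational(-644180188231, 232610219), 122) = Rational(-615801741513, 232610219)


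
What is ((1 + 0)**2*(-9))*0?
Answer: 0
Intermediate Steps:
((1 + 0)**2*(-9))*0 = (1**2*(-9))*0 = (1*(-9))*0 = -9*0 = 0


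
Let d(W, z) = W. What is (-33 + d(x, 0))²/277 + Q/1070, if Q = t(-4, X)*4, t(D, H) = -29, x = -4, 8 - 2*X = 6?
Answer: 716349/148195 ≈ 4.8338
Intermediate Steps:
X = 1 (X = 4 - ½*6 = 4 - 3 = 1)
Q = -116 (Q = -29*4 = -116)
(-33 + d(x, 0))²/277 + Q/1070 = (-33 - 4)²/277 - 116/1070 = (-37)²*(1/277) - 116*1/1070 = 1369*(1/277) - 58/535 = 1369/277 - 58/535 = 716349/148195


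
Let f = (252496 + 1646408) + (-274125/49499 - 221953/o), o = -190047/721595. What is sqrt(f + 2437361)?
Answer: sqrt(458311482612512796439970655)/9407136453 ≈ 2275.7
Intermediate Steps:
o = -190047/721595 (o = -190047*1/721595 = -190047/721595 ≈ -0.26337)
f = 25790965446571102/9407136453 (f = (252496 + 1646408) + (-274125/49499 - 221953/(-190047/721595)) = 1898904 + (-274125*1/49499 - 221953*(-721595/190047)) = 1898904 + (-274125/49499 + 160160175035/190047) = 1898904 + 7927716407423590/9407136453 = 25790965446571102/9407136453 ≈ 2.7416e+6)
sqrt(f + 2437361) = sqrt(25790965446571102/9407136453 + 2437361) = sqrt(48719552958791635/9407136453) = sqrt(458311482612512796439970655)/9407136453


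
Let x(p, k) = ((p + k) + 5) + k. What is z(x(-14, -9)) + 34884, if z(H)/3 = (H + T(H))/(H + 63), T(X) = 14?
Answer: 418595/12 ≈ 34883.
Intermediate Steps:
x(p, k) = 5 + p + 2*k (x(p, k) = ((k + p) + 5) + k = (5 + k + p) + k = 5 + p + 2*k)
z(H) = 3*(14 + H)/(63 + H) (z(H) = 3*((H + 14)/(H + 63)) = 3*((14 + H)/(63 + H)) = 3*(14 + H)/(63 + H))
z(x(-14, -9)) + 34884 = 3*(14 + (5 - 14 + 2*(-9)))/(63 + (5 - 14 + 2*(-9))) + 34884 = 3*(14 + (5 - 14 - 18))/(63 + (5 - 14 - 18)) + 34884 = 3*(14 - 27)/(63 - 27) + 34884 = 3*(-13)/36 + 34884 = 3*(1/36)*(-13) + 34884 = -13/12 + 34884 = 418595/12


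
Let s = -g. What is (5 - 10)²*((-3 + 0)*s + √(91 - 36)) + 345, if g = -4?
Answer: 45 + 25*√55 ≈ 230.41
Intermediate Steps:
s = 4 (s = -1*(-4) = 4)
(5 - 10)²*((-3 + 0)*s + √(91 - 36)) + 345 = (5 - 10)²*((-3 + 0)*4 + √(91 - 36)) + 345 = (-5)²*(-3*4 + √55) + 345 = 25*(-12 + √55) + 345 = (-300 + 25*√55) + 345 = 45 + 25*√55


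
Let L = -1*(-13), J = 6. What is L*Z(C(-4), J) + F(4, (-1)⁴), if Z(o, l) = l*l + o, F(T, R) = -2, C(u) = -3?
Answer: 427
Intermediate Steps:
L = 13
Z(o, l) = o + l² (Z(o, l) = l² + o = o + l²)
L*Z(C(-4), J) + F(4, (-1)⁴) = 13*(-3 + 6²) - 2 = 13*(-3 + 36) - 2 = 13*33 - 2 = 429 - 2 = 427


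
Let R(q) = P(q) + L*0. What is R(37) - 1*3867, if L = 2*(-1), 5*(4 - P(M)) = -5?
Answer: -3862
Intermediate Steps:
P(M) = 5 (P(M) = 4 - ⅕*(-5) = 4 + 1 = 5)
L = -2
R(q) = 5 (R(q) = 5 - 2*0 = 5 + 0 = 5)
R(37) - 1*3867 = 5 - 1*3867 = 5 - 3867 = -3862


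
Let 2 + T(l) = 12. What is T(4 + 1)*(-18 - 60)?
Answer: -780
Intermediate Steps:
T(l) = 10 (T(l) = -2 + 12 = 10)
T(4 + 1)*(-18 - 60) = 10*(-18 - 60) = 10*(-78) = -780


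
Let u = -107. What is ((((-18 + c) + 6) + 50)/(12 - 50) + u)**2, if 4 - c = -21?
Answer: 17048641/1444 ≈ 11807.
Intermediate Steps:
c = 25 (c = 4 - 1*(-21) = 4 + 21 = 25)
((((-18 + c) + 6) + 50)/(12 - 50) + u)**2 = ((((-18 + 25) + 6) + 50)/(12 - 50) - 107)**2 = (((7 + 6) + 50)/(-38) - 107)**2 = ((13 + 50)*(-1/38) - 107)**2 = (63*(-1/38) - 107)**2 = (-63/38 - 107)**2 = (-4129/38)**2 = 17048641/1444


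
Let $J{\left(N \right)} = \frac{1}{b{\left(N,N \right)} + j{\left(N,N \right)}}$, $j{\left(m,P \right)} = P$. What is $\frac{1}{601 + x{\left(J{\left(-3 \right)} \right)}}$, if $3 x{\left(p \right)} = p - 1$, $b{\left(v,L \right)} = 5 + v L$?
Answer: $\frac{33}{19823} \approx 0.0016647$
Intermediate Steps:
$b{\left(v,L \right)} = 5 + L v$
$J{\left(N \right)} = \frac{1}{5 + N + N^{2}}$ ($J{\left(N \right)} = \frac{1}{\left(5 + N N\right) + N} = \frac{1}{\left(5 + N^{2}\right) + N} = \frac{1}{5 + N + N^{2}}$)
$x{\left(p \right)} = - \frac{1}{3} + \frac{p}{3}$ ($x{\left(p \right)} = \frac{p - 1}{3} = \frac{-1 + p}{3} = - \frac{1}{3} + \frac{p}{3}$)
$\frac{1}{601 + x{\left(J{\left(-3 \right)} \right)}} = \frac{1}{601 - \left(\frac{1}{3} - \frac{1}{3 \left(5 - 3 + \left(-3\right)^{2}\right)}\right)} = \frac{1}{601 - \left(\frac{1}{3} - \frac{1}{3 \left(5 - 3 + 9\right)}\right)} = \frac{1}{601 - \left(\frac{1}{3} - \frac{1}{3 \cdot 11}\right)} = \frac{1}{601 + \left(- \frac{1}{3} + \frac{1}{3} \cdot \frac{1}{11}\right)} = \frac{1}{601 + \left(- \frac{1}{3} + \frac{1}{33}\right)} = \frac{1}{601 - \frac{10}{33}} = \frac{1}{\frac{19823}{33}} = \frac{33}{19823}$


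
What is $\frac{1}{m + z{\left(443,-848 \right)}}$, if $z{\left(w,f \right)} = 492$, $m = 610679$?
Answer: $\frac{1}{611171} \approx 1.6362 \cdot 10^{-6}$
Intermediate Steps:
$\frac{1}{m + z{\left(443,-848 \right)}} = \frac{1}{610679 + 492} = \frac{1}{611171}$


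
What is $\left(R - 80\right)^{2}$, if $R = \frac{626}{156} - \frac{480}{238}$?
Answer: $\frac{524223785089}{86155524} \approx 6084.6$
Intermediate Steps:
$R = \frac{18527}{9282}$ ($R = 626 \cdot \frac{1}{156} - \frac{240}{119} = \frac{313}{78} - \frac{240}{119} = \frac{18527}{9282} \approx 1.996$)
$\left(R - 80\right)^{2} = \left(\frac{18527}{9282} - 80\right)^{2} = \left(- \frac{724033}{9282}\right)^{2} = \frac{524223785089}{86155524}$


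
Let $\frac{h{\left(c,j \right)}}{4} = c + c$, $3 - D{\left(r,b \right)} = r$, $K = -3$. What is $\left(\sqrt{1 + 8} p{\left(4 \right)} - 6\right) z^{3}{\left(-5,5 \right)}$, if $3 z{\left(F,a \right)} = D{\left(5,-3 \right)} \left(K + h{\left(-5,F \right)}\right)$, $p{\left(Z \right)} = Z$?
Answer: $\frac{1272112}{9} \approx 1.4135 \cdot 10^{5}$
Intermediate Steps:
$D{\left(r,b \right)} = 3 - r$
$h{\left(c,j \right)} = 8 c$ ($h{\left(c,j \right)} = 4 \left(c + c\right) = 4 \cdot 2 c = 8 c$)
$z{\left(F,a \right)} = \frac{86}{3}$ ($z{\left(F,a \right)} = \frac{\left(3 - 5\right) \left(-3 + 8 \left(-5\right)\right)}{3} = \frac{\left(3 - 5\right) \left(-3 - 40\right)}{3} = \frac{\left(-2\right) \left(-43\right)}{3} = \frac{1}{3} \cdot 86 = \frac{86}{3}$)
$\left(\sqrt{1 + 8} p{\left(4 \right)} - 6\right) z^{3}{\left(-5,5 \right)} = \left(\sqrt{1 + 8} \cdot 4 - 6\right) \left(\frac{86}{3}\right)^{3} = \left(\sqrt{9} \cdot 4 - 6\right) \frac{636056}{27} = \left(3 \cdot 4 - 6\right) \frac{636056}{27} = \left(12 - 6\right) \frac{636056}{27} = 6 \cdot \frac{636056}{27} = \frac{1272112}{9}$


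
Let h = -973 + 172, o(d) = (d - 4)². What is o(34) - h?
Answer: 1701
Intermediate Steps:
o(d) = (-4 + d)²
h = -801
o(34) - h = (-4 + 34)² - 1*(-801) = 30² + 801 = 900 + 801 = 1701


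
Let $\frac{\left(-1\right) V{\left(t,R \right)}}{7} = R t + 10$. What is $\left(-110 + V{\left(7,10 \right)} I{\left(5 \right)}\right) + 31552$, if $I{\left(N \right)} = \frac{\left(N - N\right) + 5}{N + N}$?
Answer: $31162$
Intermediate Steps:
$I{\left(N \right)} = \frac{5}{2 N}$ ($I{\left(N \right)} = \frac{0 + 5}{2 N} = 5 \frac{1}{2 N} = \frac{5}{2 N}$)
$V{\left(t,R \right)} = -70 - 7 R t$ ($V{\left(t,R \right)} = - 7 \left(R t + 10\right) = - 7 \left(10 + R t\right) = -70 - 7 R t$)
$\left(-110 + V{\left(7,10 \right)} I{\left(5 \right)}\right) + 31552 = \left(-110 + \left(-70 - 70 \cdot 7\right) \frac{5}{2 \cdot 5}\right) + 31552 = \left(-110 + \left(-70 - 490\right) \frac{5}{2} \cdot \frac{1}{5}\right) + 31552 = \left(-110 - 280\right) + 31552 = -390 + 31552 = 31162$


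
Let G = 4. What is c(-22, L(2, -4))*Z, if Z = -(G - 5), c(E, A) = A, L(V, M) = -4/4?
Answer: -1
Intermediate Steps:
L(V, M) = -1 (L(V, M) = -4*¼ = -1)
Z = 1 (Z = -(4 - 5) = -1*(-1) = 1)
c(-22, L(2, -4))*Z = -1*1 = -1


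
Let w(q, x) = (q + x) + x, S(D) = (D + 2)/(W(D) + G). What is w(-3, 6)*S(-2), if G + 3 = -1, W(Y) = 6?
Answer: 0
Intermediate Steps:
G = -4 (G = -3 - 1 = -4)
S(D) = 1 + D/2 (S(D) = (D + 2)/(6 - 4) = (2 + D)/2 = (2 + D)*(½) = 1 + D/2)
w(q, x) = q + 2*x
w(-3, 6)*S(-2) = (-3 + 2*6)*(1 + (½)*(-2)) = (-3 + 12)*(1 - 1) = 9*0 = 0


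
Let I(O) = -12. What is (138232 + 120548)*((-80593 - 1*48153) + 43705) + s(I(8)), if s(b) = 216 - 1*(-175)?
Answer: -22006909589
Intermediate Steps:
s(b) = 391 (s(b) = 216 + 175 = 391)
(138232 + 120548)*((-80593 - 1*48153) + 43705) + s(I(8)) = (138232 + 120548)*((-80593 - 1*48153) + 43705) + 391 = 258780*((-80593 - 48153) + 43705) + 391 = 258780*(-128746 + 43705) + 391 = 258780*(-85041) + 391 = -22006909980 + 391 = -22006909589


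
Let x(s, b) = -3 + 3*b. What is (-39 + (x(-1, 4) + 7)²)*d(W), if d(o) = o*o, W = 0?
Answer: 0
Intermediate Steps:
d(o) = o²
(-39 + (x(-1, 4) + 7)²)*d(W) = (-39 + ((-3 + 3*4) + 7)²)*0² = (-39 + ((-3 + 12) + 7)²)*0 = (-39 + (9 + 7)²)*0 = (-39 + 16²)*0 = (-39 + 256)*0 = 217*0 = 0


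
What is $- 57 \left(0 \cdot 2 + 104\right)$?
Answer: $-5928$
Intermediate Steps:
$- 57 \left(0 \cdot 2 + 104\right) = - 57 \left(0 + 104\right) = \left(-57\right) 104 = -5928$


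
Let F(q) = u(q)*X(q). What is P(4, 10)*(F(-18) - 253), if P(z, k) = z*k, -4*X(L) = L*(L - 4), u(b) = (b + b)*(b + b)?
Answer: -5142280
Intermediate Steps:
u(b) = 4*b² (u(b) = (2*b)*(2*b) = 4*b²)
X(L) = -L*(-4 + L)/4 (X(L) = -L*(L - 4)/4 = -L*(-4 + L)/4)
P(z, k) = k*z
F(q) = q³*(4 - q) (F(q) = (4*q²)*(q*(4 - q)/4) = q³*(4 - q))
P(4, 10)*(F(-18) - 253) = (10*4)*((-18)³*(4 - 1*(-18)) - 253) = 40*(-5832*(4 + 18) - 253) = 40*(-5832*22 - 253) = 40*(-128304 - 253) = 40*(-128557) = -5142280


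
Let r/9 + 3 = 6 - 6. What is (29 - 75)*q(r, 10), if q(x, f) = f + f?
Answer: -920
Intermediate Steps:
r = -27 (r = -27 + 9*(6 - 6) = -27 + 9*0 = -27 + 0 = -27)
q(x, f) = 2*f
(29 - 75)*q(r, 10) = (29 - 75)*(2*10) = -46*20 = -920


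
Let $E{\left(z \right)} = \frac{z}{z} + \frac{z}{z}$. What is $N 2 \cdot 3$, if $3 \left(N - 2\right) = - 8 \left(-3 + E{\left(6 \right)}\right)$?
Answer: $28$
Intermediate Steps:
$E{\left(z \right)} = 2$ ($E{\left(z \right)} = 1 + 1 = 2$)
$N = \frac{14}{3}$ ($N = 2 + \frac{\left(-8\right) \left(-3 + 2\right)}{3} = 2 + \frac{\left(-8\right) \left(-1\right)}{3} = 2 + \frac{1}{3} \cdot 8 = 2 + \frac{8}{3} = \frac{14}{3} \approx 4.6667$)
$N 2 \cdot 3 = \frac{14 \cdot 2 \cdot 3}{3} = \frac{14}{3} \cdot 6 = 28$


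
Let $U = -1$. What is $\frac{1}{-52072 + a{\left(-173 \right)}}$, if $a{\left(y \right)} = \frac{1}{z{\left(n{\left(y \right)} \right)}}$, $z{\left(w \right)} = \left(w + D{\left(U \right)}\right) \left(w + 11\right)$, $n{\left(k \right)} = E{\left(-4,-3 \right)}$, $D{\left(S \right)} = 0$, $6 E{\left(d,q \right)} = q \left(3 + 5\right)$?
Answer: $- \frac{28}{1458017} \approx -1.9204 \cdot 10^{-5}$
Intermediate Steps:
$E{\left(d,q \right)} = \frac{4 q}{3}$ ($E{\left(d,q \right)} = \frac{q \left(3 + 5\right)}{6} = \frac{q 8}{6} = \frac{8 q}{6} = \frac{4 q}{3}$)
$n{\left(k \right)} = -4$ ($n{\left(k \right)} = \frac{4}{3} \left(-3\right) = -4$)
$z{\left(w \right)} = w \left(11 + w\right)$ ($z{\left(w \right)} = \left(w + 0\right) \left(w + 11\right) = w \left(11 + w\right)$)
$a{\left(y \right)} = - \frac{1}{28}$ ($a{\left(y \right)} = \frac{1}{\left(-4\right) \left(11 - 4\right)} = \frac{1}{\left(-4\right) 7} = \frac{1}{-28} = - \frac{1}{28}$)
$\frac{1}{-52072 + a{\left(-173 \right)}} = \frac{1}{-52072 - \frac{1}{28}} = \frac{1}{- \frac{1458017}{28}} = - \frac{28}{1458017}$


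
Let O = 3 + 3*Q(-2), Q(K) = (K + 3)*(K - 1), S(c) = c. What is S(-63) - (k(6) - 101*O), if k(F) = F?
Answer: -675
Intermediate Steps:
Q(K) = (-1 + K)*(3 + K) (Q(K) = (3 + K)*(-1 + K) = (-1 + K)*(3 + K))
O = -6 (O = 3 + 3*(-3 + (-2)² + 2*(-2)) = 3 + 3*(-3 + 4 - 4) = 3 + 3*(-3) = 3 - 9 = -6)
S(-63) - (k(6) - 101*O) = -63 - (6 - 101*(-6)) = -63 - (6 + 606) = -63 - 1*612 = -63 - 612 = -675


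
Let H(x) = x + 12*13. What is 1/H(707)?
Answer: 1/863 ≈ 0.0011587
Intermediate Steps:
H(x) = 156 + x (H(x) = x + 156 = 156 + x)
1/H(707) = 1/(156 + 707) = 1/863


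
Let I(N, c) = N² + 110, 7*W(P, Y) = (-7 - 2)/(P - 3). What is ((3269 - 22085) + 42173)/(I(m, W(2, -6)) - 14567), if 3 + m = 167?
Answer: 23357/12439 ≈ 1.8777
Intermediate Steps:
m = 164 (m = -3 + 167 = 164)
W(P, Y) = -9/(7*(-3 + P)) (W(P, Y) = ((-7 - 2)/(P - 3))/7 = (-9/(-3 + P))/7 = -9/(7*(-3 + P)))
I(N, c) = 110 + N²
((3269 - 22085) + 42173)/(I(m, W(2, -6)) - 14567) = ((3269 - 22085) + 42173)/((110 + 164²) - 14567) = (-18816 + 42173)/((110 + 26896) - 14567) = 23357/(27006 - 14567) = 23357/12439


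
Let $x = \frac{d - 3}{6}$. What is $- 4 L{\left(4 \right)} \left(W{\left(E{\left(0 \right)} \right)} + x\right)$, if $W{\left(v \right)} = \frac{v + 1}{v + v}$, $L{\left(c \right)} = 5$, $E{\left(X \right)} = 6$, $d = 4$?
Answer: $-15$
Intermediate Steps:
$x = \frac{1}{6}$ ($x = \frac{4 - 3}{6} = 1 \cdot \frac{1}{6} = \frac{1}{6} \approx 0.16667$)
$W{\left(v \right)} = \frac{1 + v}{2 v}$
$- 4 L{\left(4 \right)} \left(W{\left(E{\left(0 \right)} \right)} + x\right) = \left(-4\right) 5 \left(\frac{1 + 6}{2 \cdot 6} + \frac{1}{6}\right) = - 20 \left(\frac{1}{2} \cdot \frac{1}{6} \cdot 7 + \frac{1}{6}\right) = - 20 \left(\frac{7}{12} + \frac{1}{6}\right) = \left(-20\right) \frac{3}{4} = -15$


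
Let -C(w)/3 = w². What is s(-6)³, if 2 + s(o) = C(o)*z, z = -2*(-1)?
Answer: -10360232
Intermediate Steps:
C(w) = -3*w²
z = 2
s(o) = -2 - 6*o² (s(o) = -2 - 3*o²*2 = -2 - 6*o²)
s(-6)³ = (-2 - 6*(-6)²)³ = (-2 - 6*36)³ = (-2 - 216)³ = (-218)³ = -10360232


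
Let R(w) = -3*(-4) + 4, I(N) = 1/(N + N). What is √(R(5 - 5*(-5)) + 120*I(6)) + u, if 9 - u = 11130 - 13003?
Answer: 1882 + √26 ≈ 1887.1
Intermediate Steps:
I(N) = 1/(2*N)
u = 1882 (u = 9 - (11130 - 13003) = 9 - 1*(-1873) = 9 + 1873 = 1882)
R(w) = 16 (R(w) = 12 + 4 = 16)
√(R(5 - 5*(-5)) + 120*I(6)) + u = √(16 + 120*((½)/6)) + 1882 = √(16 + 120*((½)*(⅙))) + 1882 = √(16 + 120*(1/12)) + 1882 = √(16 + 10) + 1882 = √26 + 1882 = 1882 + √26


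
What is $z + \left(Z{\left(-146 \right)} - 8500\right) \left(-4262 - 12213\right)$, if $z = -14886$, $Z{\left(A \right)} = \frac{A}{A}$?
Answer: $140006139$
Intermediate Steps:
$Z{\left(A \right)} = 1$
$z + \left(Z{\left(-146 \right)} - 8500\right) \left(-4262 - 12213\right) = -14886 + \left(1 - 8500\right) \left(-4262 - 12213\right) = -14886 - -140021025 = -14886 + 140021025 = 140006139$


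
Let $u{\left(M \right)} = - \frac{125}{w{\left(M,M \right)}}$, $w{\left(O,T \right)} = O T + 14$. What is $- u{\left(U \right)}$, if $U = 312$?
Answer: $\frac{125}{97358} \approx 0.0012839$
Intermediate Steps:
$w{\left(O,T \right)} = 14 + O T$
$u{\left(M \right)} = - \frac{125}{14 + M^{2}}$ ($u{\left(M \right)} = - \frac{125}{14 + M M} = - \frac{125}{14 + M^{2}}$)
$- u{\left(U \right)} = - \frac{-125}{14 + 312^{2}} = - \frac{-125}{14 + 97344} = - \frac{-125}{97358} = \left(-1\right) \left(- \frac{125}{97358}\right) = \frac{125}{97358}$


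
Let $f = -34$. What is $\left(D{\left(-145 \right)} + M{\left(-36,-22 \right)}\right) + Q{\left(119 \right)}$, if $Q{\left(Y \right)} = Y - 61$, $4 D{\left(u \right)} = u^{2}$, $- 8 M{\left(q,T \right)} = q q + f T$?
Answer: $\frac{20235}{4} \approx 5058.8$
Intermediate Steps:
$M{\left(q,T \right)} = - \frac{q^{2}}{8} + \frac{17 T}{4}$ ($M{\left(q,T \right)} = - \frac{q q - 34 T}{8} = - \frac{q^{2} - 34 T}{8} = - \frac{q^{2}}{8} + \frac{17 T}{4}$)
$D{\left(u \right)} = \frac{u^{2}}{4}$
$Q{\left(Y \right)} = -61 + Y$ ($Q{\left(Y \right)} = Y - 61 = -61 + Y$)
$\left(D{\left(-145 \right)} + M{\left(-36,-22 \right)}\right) + Q{\left(119 \right)} = \left(\frac{\left(-145\right)^{2}}{4} + \left(- \frac{\left(-36\right)^{2}}{8} + \frac{17}{4} \left(-22\right)\right)\right) + \left(-61 + 119\right) = \left(\frac{1}{4} \cdot 21025 - \frac{511}{2}\right) + 58 = \left(\frac{21025}{4} - \frac{511}{2}\right) + 58 = \frac{20003}{4} + 58 = \frac{20235}{4}$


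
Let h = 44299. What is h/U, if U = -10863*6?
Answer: -44299/65178 ≈ -0.67966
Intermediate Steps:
U = -65178
h/U = 44299/(-65178) = 44299*(-1/65178) = -44299/65178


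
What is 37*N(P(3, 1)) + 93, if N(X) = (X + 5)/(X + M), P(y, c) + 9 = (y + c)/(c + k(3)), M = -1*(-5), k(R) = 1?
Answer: 130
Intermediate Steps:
M = 5
P(y, c) = -9 + (c + y)/(1 + c) (P(y, c) = -9 + (y + c)/(c + 1) = -9 + (c + y)/(1 + c))
N(X) = 1 (N(X) = (X + 5)/(X + 5) = (5 + X)/(5 + X) = 1)
37*N(P(3, 1)) + 93 = 37*1 + 93 = 37 + 93 = 130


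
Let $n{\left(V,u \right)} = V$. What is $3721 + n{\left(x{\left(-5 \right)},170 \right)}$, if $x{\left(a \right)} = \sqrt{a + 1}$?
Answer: $3721 + 2 i \approx 3721.0 + 2.0 i$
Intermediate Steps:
$x{\left(a \right)} = \sqrt{1 + a}$
$3721 + n{\left(x{\left(-5 \right)},170 \right)} = 3721 + \sqrt{1 - 5} = 3721 + \sqrt{-4} = 3721 + 2 i$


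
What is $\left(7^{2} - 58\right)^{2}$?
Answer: $81$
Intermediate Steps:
$\left(7^{2} - 58\right)^{2} = \left(49 - 58\right)^{2} = \left(-9\right)^{2} = 81$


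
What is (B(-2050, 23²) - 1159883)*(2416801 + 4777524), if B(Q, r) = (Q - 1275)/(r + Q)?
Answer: -12692075055375350/1521 ≈ -8.3446e+12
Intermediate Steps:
B(Q, r) = (-1275 + Q)/(Q + r)
(B(-2050, 23²) - 1159883)*(2416801 + 4777524) = ((-1275 - 2050)/(-2050 + 23²) - 1159883)*(2416801 + 4777524) = (-3325/(-2050 + 529) - 1159883)*7194325 = (-3325/(-1521) - 1159883)*7194325 = (-1/1521*(-3325) - 1159883)*7194325 = (3325/1521 - 1159883)*7194325 = -1764178718/1521*7194325 = -12692075055375350/1521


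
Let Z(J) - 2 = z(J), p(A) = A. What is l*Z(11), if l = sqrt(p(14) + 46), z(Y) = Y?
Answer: 26*sqrt(15) ≈ 100.70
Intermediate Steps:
Z(J) = 2 + J
l = 2*sqrt(15) (l = sqrt(14 + 46) = sqrt(60) = 2*sqrt(15) ≈ 7.7460)
l*Z(11) = (2*sqrt(15))*(2 + 11) = (2*sqrt(15))*13 = 26*sqrt(15)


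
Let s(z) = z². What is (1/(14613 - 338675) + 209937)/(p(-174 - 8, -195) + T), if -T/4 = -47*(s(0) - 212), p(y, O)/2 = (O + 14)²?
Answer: 68032604093/8317375292 ≈ 8.1796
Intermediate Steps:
p(y, O) = 2*(14 + O)² (p(y, O) = 2*(O + 14)² = 2*(14 + O)²)
T = -39856 (T = -(-188)*(0² - 212) = -(-188)*(0 - 212) = -(-188)*(-212) = -4*9964 = -39856)
(1/(14613 - 338675) + 209937)/(p(-174 - 8, -195) + T) = (1/(14613 - 338675) + 209937)/(2*(14 - 195)² - 39856) = (1/(-324062) + 209937)/(2*(-181)² - 39856) = (-1/324062 + 209937)/(2*32761 - 39856) = 68032604093/(324062*(65522 - 39856)) = (68032604093/324062)/25666 = (68032604093/324062)*(1/25666) = 68032604093/8317375292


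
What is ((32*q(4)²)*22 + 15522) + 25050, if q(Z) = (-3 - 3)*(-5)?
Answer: 674172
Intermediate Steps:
q(Z) = 30 (q(Z) = -6*(-5) = 30)
((32*q(4)²)*22 + 15522) + 25050 = ((32*30²)*22 + 15522) + 25050 = ((32*900)*22 + 15522) + 25050 = (28800*22 + 15522) + 25050 = (633600 + 15522) + 25050 = 649122 + 25050 = 674172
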